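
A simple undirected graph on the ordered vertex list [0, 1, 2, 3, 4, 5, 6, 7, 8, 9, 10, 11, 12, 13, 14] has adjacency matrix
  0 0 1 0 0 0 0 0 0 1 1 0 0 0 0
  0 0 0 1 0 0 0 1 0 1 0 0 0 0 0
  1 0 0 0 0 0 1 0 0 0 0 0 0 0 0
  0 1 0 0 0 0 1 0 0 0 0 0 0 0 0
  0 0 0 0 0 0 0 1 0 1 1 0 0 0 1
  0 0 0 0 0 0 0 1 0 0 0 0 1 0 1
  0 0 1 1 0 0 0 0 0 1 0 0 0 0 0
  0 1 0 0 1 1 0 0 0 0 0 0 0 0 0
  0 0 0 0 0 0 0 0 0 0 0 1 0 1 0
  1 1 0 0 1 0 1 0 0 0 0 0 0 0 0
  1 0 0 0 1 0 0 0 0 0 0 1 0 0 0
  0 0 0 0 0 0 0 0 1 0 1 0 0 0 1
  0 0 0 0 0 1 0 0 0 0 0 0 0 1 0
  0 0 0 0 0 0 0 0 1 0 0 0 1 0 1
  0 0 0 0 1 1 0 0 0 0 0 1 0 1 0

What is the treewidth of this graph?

3

A width-3 tree decomposition is:
Bags: B1 = {0, 2, 3, 6}  B2 = {0, 3, 6, 9}  B3 = {0, 1, 3, 9}  B4 = {0, 1, 9, 10}  B5 = {1, 4, 9, 10}  B6 = {1, 4, 7, 10}  B7 = {4, 7, 10, 11}  B8 = {4, 7, 11, 14}  B9 = {5, 7, 11, 14}  B10 = {5, 8, 11, 14}  B11 = {5, 8, 13, 14}  B12 = {5, 8, 12, 13}
Tree: B1–B2, B2–B3, B3–B4, B4–B5, B5–B6, B6–B7, B7–B8, B8–B9, B9–B10, B10–B11, B11–B12
Every bag has size at most 4, so the width is 4 − 1 = 3 and tw(G) ≤ 3. For the lower bound: the 4 vertex sets {2,3,6}, {0}, {9}, {1,4,7,10} are disjoint, each induces a connected subgraph, and every pair is joined by at least one edge of G. Contracting each set to a single vertex therefore yields K_{4} as a minor, and since treewidth is minor-monotone, tw(G) ≥ tw(K_{4}) = 3. Hence tw(G) = 3 exactly.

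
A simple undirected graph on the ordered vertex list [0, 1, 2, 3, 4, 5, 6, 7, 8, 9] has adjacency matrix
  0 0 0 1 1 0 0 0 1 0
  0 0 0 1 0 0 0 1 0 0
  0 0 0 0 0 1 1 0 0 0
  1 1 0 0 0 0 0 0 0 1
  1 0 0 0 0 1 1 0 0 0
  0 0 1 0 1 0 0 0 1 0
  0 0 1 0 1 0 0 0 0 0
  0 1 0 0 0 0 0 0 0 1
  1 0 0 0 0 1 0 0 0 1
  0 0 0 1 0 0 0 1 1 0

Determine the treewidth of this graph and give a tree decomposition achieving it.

Treewidth 2.
One optimal decomposition is:
Bags: B1 = {2, 5, 6}  B2 = {4, 5, 6}  B3 = {4, 5, 8}  B4 = {0, 4, 8}  B5 = {0, 8, 9}  B6 = {0, 3, 9}  B7 = {3, 7, 9}  B8 = {1, 3, 7}
Tree: B1–B2, B2–B3, B3–B4, B4–B5, B5–B6, B6–B7, B7–B8

Every bag has size at most 3, so the width is 3 − 1 = 2 and tw(G) ≤ 2. Since 2–6–4–5–2 is a cycle in G, G is not acyclic. Forests are exactly the graphs of treewidth ≤ 1, so tw(G) ≥ 2. Combining the bounds, tw(G) = 2.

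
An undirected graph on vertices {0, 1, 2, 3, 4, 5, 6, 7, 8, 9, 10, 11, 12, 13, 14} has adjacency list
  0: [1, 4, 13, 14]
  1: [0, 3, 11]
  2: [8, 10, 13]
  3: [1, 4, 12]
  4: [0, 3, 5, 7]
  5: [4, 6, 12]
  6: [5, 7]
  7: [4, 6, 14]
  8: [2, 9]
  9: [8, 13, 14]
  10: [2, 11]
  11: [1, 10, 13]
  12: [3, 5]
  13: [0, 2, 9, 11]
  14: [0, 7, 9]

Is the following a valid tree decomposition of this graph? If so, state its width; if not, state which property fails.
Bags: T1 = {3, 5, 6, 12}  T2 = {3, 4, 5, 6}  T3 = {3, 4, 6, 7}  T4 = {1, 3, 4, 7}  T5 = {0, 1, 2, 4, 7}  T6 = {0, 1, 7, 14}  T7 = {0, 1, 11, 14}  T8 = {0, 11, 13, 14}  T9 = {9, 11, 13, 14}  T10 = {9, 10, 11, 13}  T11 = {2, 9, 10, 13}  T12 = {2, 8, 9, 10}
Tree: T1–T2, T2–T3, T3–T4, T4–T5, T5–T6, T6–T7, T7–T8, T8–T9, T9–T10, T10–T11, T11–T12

A tree decomposition must satisfy three properties: every vertex lies in some bag; for every edge, both endpoints lie together in some bag; and for every vertex, the bags containing it form a connected subtree. Here bags containing vertex 2 are not connected in the tree, so the decomposition is invalid.

No — bags containing vertex 2 are not connected in the tree.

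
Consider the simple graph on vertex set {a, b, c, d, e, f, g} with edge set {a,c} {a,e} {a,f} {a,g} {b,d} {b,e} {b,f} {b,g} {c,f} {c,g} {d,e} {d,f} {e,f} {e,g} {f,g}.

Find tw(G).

3

A width-3 tree decomposition is:
Bags: B1 = {a, c, f, g}  B2 = {a, e, f, g}  B3 = {b, e, f, g}  B4 = {b, d, e, f}
Tree: B1–B2, B2–B3, B3–B4
Every bag has size at most 4, so the width is 4 − 1 = 3 and tw(G) ≤ 3. On the other hand G contains the 4-clique {b, d, e, f}. A clique must lie in a single bag of any decomposition, so no decomposition can have width below 3. The upper and lower bounds meet at 3, so that is the treewidth.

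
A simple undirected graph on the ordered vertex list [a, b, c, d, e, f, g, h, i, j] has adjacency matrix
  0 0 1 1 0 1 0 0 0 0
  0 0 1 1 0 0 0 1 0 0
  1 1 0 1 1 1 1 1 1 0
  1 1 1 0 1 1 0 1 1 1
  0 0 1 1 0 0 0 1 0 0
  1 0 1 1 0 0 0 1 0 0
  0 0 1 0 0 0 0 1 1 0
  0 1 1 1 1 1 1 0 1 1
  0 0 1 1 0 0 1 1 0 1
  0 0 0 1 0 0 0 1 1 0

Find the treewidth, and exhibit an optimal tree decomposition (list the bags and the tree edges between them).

Treewidth 3.
One such decomposition:
Bags: B1 = {b, c, d, h}  B2 = {c, d, e, h}  B3 = {c, d, h, i}  B4 = {c, d, f, h}  B5 = {c, g, h, i}  B6 = {d, h, i, j}  B7 = {a, c, d, f}
Tree: B1–B2, B2–B3, B2–B4, B3–B5, B3–B6, B4–B7

Each bag holds 4 vertices, so the decomposition has width 3, which upper-bounds the treewidth. On the other hand G contains the 4-clique {d, h, i, j}. A clique must lie in a single bag of any decomposition, so no decomposition can have width below 3. The upper and lower bounds meet at 3, so that is the treewidth.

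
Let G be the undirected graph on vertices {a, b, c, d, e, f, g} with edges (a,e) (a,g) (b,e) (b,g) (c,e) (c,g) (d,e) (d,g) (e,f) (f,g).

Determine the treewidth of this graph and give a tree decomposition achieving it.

Each bag holds 3 vertices, so the decomposition has width 2, which upper-bounds the treewidth. The edges e–a–g–f–e form a cycle, so G is not a tree and its treewidth is at least 2. The upper and lower bounds meet at 2, so that is the treewidth.

Treewidth 2.
One optimal decomposition is:
Bags: B1 = {a, e, g}  B2 = {e, f, g}  B3 = {d, e, g}  B4 = {b, e, g}  B5 = {c, e, g}
Tree: B1–B2, B2–B3, B3–B4, B4–B5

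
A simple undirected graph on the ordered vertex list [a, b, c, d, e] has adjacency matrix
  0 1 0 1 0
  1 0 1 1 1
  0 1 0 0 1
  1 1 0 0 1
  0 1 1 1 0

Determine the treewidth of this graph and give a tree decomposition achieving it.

Treewidth 2.
One such decomposition:
Bags: B1 = {b, d, e}  B2 = {a, b, d}  B3 = {b, c, e}
Tree: B1–B2, B1–B3

Every bag has size at most 3, so the width is 3 − 1 = 2 and tw(G) ≤ 2. On the other hand G contains the 3-clique {b, d, e}. A clique must lie in a single bag of any decomposition, so no decomposition can have width below 2. Hence tw(G) = 2 exactly.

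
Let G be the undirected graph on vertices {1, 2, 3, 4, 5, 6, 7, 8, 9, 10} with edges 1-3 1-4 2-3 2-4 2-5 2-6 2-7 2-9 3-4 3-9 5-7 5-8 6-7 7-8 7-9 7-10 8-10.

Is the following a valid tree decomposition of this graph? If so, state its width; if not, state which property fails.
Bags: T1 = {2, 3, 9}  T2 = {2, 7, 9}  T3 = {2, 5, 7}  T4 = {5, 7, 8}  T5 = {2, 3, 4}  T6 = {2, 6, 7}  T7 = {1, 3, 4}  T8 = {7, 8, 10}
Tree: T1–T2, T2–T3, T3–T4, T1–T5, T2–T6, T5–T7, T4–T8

Yes; width 2.

Every vertex of G appears in some bag (union = {1, 2, 3, 4, 5, 6, 7, 8, 9, 10}); every edge is covered by a bag; and for each vertex v the set of bags containing v is connected in the bag tree. The decomposition is therefore valid. The largest bag has 3 vertices, so the width is 2.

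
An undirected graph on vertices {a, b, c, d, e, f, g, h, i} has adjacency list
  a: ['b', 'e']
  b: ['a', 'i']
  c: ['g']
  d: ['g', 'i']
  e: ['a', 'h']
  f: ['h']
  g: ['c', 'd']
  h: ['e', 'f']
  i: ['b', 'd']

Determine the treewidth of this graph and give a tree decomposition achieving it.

Treewidth 1.
One such decomposition:
Bags: B1 = {c, g}  B2 = {d, g}  B3 = {d, i}  B4 = {b, i}  B5 = {a, b}  B6 = {a, e}  B7 = {e, h}  B8 = {f, h}
Tree: B1–B2, B2–B3, B3–B4, B4–B5, B5–B6, B6–B7, B7–B8

The largest bag has 2 vertices, giving width 1; this decomposition certifies tw(G) ≤ 1. G has an edge, so its treewidth is at least 1. The upper and lower bounds meet at 1, so that is the treewidth.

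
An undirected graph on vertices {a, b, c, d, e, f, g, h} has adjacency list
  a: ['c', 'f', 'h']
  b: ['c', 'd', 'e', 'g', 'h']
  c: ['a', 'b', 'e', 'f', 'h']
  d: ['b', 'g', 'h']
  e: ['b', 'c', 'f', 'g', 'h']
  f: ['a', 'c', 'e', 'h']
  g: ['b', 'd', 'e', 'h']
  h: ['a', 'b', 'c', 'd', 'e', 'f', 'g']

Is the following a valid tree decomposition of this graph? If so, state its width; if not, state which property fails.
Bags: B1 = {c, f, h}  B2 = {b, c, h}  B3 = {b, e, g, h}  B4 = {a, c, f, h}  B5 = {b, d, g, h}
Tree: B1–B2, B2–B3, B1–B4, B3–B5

A tree decomposition must satisfy three properties: every vertex lies in some bag; for every edge, both endpoints lie together in some bag; and for every vertex, the bags containing it form a connected subtree. Here edge (e,f) lies in no bag, so the decomposition is invalid.

No — edge (e,f) lies in no bag.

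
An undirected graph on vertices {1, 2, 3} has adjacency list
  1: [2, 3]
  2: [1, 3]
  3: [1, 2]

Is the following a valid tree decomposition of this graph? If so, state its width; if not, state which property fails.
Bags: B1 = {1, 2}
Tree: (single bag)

No — vertex 3 appears in no bag.

A tree decomposition must satisfy three properties: every vertex lies in some bag; for every edge, both endpoints lie together in some bag; and for every vertex, the bags containing it form a connected subtree. Here vertex 3 appears in no bag, so the decomposition is invalid.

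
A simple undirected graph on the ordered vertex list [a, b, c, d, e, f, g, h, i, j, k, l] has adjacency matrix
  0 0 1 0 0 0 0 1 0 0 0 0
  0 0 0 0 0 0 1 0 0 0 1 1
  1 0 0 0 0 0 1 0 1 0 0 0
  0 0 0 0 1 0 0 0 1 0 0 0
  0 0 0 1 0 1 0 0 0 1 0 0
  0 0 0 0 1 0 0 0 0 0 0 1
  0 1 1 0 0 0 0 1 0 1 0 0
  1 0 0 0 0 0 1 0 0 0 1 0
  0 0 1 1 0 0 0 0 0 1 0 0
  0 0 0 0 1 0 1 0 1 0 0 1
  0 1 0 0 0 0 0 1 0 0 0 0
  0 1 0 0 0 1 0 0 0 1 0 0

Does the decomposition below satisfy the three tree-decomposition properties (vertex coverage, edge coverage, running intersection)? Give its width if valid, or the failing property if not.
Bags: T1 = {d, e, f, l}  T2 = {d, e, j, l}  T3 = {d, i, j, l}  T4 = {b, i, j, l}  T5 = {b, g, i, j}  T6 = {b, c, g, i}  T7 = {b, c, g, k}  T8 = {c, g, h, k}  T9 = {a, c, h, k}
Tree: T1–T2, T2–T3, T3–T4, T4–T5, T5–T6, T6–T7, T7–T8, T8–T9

Yes; width 3.

Vertex coverage: the bags together contain {a, b, c, d, e, f, g, h, i, j, k, l}, the full vertex set. Edge coverage: each edge of G has both endpoints in at least one bag. Running intersection: for every vertex, the bags containing it form a connected subtree. All three properties hold, so this is a valid tree decomposition of width max|bag| − 1 = 3, and hence tw(G) ≤ 3.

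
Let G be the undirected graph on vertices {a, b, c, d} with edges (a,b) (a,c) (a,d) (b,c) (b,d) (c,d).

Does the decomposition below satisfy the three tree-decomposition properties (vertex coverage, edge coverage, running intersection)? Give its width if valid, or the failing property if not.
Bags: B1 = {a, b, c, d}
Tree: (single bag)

Checking the three conditions: (i) the bags cover all of {a, b, c, d}; (ii) for each edge, some bag contains both endpoints; (iii) the bags containing any fixed vertex form a subtree. All hold, so the decomposition is valid with width 4 − 1 = 3.

Yes; width 3.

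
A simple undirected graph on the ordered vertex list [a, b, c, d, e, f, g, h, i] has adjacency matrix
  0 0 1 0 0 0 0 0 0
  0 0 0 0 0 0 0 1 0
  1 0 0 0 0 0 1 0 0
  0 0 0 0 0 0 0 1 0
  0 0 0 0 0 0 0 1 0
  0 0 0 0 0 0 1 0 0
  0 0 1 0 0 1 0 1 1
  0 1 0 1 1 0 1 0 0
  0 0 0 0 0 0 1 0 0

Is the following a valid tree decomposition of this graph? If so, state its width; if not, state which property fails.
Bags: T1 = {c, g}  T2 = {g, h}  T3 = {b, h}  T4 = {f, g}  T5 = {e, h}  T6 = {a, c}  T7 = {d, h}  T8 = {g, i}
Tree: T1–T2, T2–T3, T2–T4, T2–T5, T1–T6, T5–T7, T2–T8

Yes; width 1.

Every vertex of G appears in some bag (union = {a, b, c, d, e, f, g, h, i}); every edge is covered by a bag; and for each vertex v the set of bags containing v is connected in the bag tree. The decomposition is therefore valid. The largest bag has 2 vertices, so the width is 1.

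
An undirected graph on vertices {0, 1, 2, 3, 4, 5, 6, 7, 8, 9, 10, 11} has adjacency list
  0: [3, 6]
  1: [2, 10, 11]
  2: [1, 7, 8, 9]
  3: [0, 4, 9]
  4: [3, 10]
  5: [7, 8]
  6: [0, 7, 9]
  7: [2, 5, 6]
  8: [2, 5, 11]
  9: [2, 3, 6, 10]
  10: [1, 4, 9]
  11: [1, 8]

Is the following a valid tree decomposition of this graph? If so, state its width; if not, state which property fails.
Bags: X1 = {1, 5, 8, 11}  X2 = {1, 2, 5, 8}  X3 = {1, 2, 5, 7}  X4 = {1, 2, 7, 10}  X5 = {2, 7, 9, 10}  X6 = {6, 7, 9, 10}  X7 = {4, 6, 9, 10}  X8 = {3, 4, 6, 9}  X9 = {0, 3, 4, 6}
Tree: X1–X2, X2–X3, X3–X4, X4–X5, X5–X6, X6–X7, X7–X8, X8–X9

Checking the three conditions: (i) the bags cover all of {0, 1, 2, 3, 4, 5, 6, 7, 8, 9, 10, 11}; (ii) for each edge, some bag contains both endpoints; (iii) the bags containing any fixed vertex form a subtree. All hold, so the decomposition is valid with width 4 − 1 = 3.

Yes; width 3.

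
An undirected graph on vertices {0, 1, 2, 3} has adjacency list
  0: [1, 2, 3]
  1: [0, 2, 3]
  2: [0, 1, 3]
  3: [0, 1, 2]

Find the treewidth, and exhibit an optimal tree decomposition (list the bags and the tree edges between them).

Treewidth 3.
One optimal decomposition is:
Bags: B1 = {0, 1, 2, 3}
Tree: (single bag)

A single bag containing all 4 vertices is trivially a valid decomposition of width 3. On the other hand G contains the 4-clique {0, 1, 2, 3}. A clique must lie in a single bag of any decomposition, so no decomposition can have width below 3. The upper and lower bounds meet at 3, so that is the treewidth.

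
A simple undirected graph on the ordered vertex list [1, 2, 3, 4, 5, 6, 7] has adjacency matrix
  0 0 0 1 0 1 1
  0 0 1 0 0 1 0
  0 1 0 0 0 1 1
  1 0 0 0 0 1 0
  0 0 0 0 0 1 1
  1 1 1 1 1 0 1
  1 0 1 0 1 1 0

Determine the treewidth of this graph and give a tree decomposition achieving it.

Treewidth 2.
One optimal decomposition is:
Bags: B1 = {3, 6, 7}  B2 = {1, 6, 7}  B3 = {5, 6, 7}  B4 = {2, 3, 6}  B5 = {1, 4, 6}
Tree: B1–B2, B1–B3, B1–B4, B2–B5

Every bag has size at most 3, so the width is 3 − 1 = 2 and tw(G) ≤ 2. Conversely, {2, 3, 6} is a clique of size 3, and the vertices of any clique must share a bag in every tree decomposition; so some bag has ≥ 3 vertices and tw(G) ≥ 2. Hence tw(G) = 2 exactly.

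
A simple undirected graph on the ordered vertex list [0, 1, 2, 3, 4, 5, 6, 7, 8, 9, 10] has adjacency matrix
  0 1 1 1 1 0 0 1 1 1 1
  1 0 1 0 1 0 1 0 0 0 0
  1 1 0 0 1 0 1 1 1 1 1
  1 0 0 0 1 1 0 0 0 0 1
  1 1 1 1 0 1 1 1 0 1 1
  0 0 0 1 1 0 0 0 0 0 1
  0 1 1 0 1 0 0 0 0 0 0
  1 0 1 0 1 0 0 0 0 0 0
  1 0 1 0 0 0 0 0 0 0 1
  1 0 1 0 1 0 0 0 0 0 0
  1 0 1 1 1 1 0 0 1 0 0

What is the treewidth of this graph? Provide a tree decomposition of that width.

Treewidth 3.
Bags: B1 = {0, 2, 4, 7}  B2 = {0, 2, 4, 10}  B3 = {0, 1, 2, 4}  B4 = {0, 2, 4, 9}  B5 = {0, 3, 4, 10}  B6 = {3, 4, 5, 10}  B7 = {0, 2, 8, 10}  B8 = {1, 2, 4, 6}
Tree: B1–B2, B1–B3, B2–B4, B2–B5, B5–B6, B2–B7, B3–B8

The largest bag has 4 vertices, giving width 3; this decomposition certifies tw(G) ≤ 3. For the lower bound, the 4 vertices {0, 2, 8, 10} are pairwise adjacent, and any tree decomposition puts a clique entirely inside one bag — forcing width ≥ 3. Combining the bounds, tw(G) = 3.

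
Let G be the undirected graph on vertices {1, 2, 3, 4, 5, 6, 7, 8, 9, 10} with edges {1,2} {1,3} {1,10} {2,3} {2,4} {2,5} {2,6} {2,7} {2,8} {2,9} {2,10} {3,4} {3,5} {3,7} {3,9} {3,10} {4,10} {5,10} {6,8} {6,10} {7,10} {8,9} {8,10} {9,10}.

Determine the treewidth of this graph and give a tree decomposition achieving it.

Treewidth 3.
One such decomposition:
Bags: B1 = {2, 3, 4, 10}  B2 = {2, 3, 9, 10}  B3 = {2, 3, 7, 10}  B4 = {2, 3, 5, 10}  B5 = {2, 8, 9, 10}  B6 = {1, 2, 3, 10}  B7 = {2, 6, 8, 10}
Tree: B1–B2, B1–B3, B1–B4, B2–B5, B3–B6, B5–B7

Each bag holds 4 vertices, so the decomposition has width 3, which upper-bounds the treewidth. For the lower bound, the 4 vertices {2, 8, 9, 10} are pairwise adjacent, and any tree decomposition puts a clique entirely inside one bag — forcing width ≥ 3. The upper and lower bounds meet at 3, so that is the treewidth.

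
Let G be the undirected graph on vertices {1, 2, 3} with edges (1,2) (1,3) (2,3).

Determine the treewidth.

A width-2 tree decomposition is:
Bags: B1 = {1, 2, 3}
Tree: (single bag)
A single bag containing all 3 vertices is trivially a valid decomposition of width 2. For the lower bound, the 3 vertices {1, 2, 3} are pairwise adjacent, and any tree decomposition puts a clique entirely inside one bag — forcing width ≥ 2. Therefore the treewidth is 2.

2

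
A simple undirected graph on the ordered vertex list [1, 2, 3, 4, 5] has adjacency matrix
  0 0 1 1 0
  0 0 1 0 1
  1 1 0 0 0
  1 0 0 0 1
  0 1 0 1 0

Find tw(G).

A width-2 tree decomposition is:
Bags: B1 = {1, 3, 4}  B2 = {2, 3, 4}  B3 = {2, 4, 5}
Tree: B1–B2, B2–B3
Each bag holds 3 vertices, so the decomposition has width 2, which upper-bounds the treewidth. For the lower bound, G contains the cycle 4–1–3–2–5–4, so G is not a forest; only forests have treewidth ≤ 1, hence tw(G) ≥ 2. Hence tw(G) = 2 exactly.

2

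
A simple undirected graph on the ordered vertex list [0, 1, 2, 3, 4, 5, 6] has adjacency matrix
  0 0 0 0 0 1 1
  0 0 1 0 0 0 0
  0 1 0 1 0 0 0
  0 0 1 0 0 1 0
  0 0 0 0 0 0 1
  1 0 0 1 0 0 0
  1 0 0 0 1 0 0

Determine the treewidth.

A width-1 tree decomposition is:
Bags: B1 = {4, 6}  B2 = {0, 6}  B3 = {0, 5}  B4 = {3, 5}  B5 = {2, 3}  B6 = {1, 2}
Tree: B1–B2, B2–B3, B3–B4, B4–B5, B5–B6
Every bag has size at most 2, so the width is 2 − 1 = 1 and tw(G) ≤ 1. Any graph with an edge has treewidth ≥ 1, and G has the edge 4–6. Therefore the treewidth is 1.

1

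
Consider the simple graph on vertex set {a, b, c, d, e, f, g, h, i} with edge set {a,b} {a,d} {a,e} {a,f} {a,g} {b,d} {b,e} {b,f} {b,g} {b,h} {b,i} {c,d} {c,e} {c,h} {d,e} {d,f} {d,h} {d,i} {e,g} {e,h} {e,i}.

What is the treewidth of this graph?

3

A width-3 tree decomposition is:
Bags: B1 = {a, b, d, e}  B2 = {a, b, e, g}  B3 = {b, d, e, h}  B4 = {a, b, d, f}  B5 = {c, d, e, h}  B6 = {b, d, e, i}
Tree: B1–B2, B1–B3, B1–B4, B3–B5, B1–B6
Every bag has size at most 4, so the width is 4 − 1 = 3 and tw(G) ≤ 3. Conversely, {c, d, e, h} is a clique of size 4, and the vertices of any clique must share a bag in every tree decomposition; so some bag has ≥ 4 vertices and tw(G) ≥ 3. Combining the bounds, tw(G) = 3.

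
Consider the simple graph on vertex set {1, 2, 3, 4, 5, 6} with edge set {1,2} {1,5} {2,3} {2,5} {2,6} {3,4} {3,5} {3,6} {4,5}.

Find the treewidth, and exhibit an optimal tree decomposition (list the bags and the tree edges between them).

Treewidth 2.
One such decomposition:
Bags: B1 = {1, 2, 5}  B2 = {2, 3, 5}  B3 = {2, 3, 6}  B4 = {3, 4, 5}
Tree: B1–B2, B2–B3, B2–B4

Every bag has size at most 3, so the width is 3 − 1 = 2 and tw(G) ≤ 2. Conversely, {1, 2, 5} is a clique of size 3, and the vertices of any clique must share a bag in every tree decomposition; so some bag has ≥ 3 vertices and tw(G) ≥ 2. Therefore the treewidth is 2.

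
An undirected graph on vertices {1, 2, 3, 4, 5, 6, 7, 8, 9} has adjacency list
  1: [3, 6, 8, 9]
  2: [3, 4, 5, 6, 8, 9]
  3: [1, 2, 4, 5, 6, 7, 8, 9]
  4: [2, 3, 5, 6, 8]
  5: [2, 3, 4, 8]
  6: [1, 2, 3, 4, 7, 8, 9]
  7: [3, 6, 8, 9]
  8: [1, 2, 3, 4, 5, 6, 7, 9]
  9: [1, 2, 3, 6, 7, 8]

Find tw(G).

4

A width-4 tree decomposition is:
Bags: B1 = {2, 3, 4, 6, 8}  B2 = {2, 3, 6, 8, 9}  B3 = {3, 6, 7, 8, 9}  B4 = {2, 3, 4, 5, 8}  B5 = {1, 3, 6, 8, 9}
Tree: B1–B2, B2–B3, B1–B4, B2–B5
Each bag holds 5 vertices, so the decomposition has width 4, which upper-bounds the treewidth. On the other hand G contains the 5-clique {2, 3, 4, 5, 8}. A clique must lie in a single bag of any decomposition, so no decomposition can have width below 4. Combining the bounds, tw(G) = 4.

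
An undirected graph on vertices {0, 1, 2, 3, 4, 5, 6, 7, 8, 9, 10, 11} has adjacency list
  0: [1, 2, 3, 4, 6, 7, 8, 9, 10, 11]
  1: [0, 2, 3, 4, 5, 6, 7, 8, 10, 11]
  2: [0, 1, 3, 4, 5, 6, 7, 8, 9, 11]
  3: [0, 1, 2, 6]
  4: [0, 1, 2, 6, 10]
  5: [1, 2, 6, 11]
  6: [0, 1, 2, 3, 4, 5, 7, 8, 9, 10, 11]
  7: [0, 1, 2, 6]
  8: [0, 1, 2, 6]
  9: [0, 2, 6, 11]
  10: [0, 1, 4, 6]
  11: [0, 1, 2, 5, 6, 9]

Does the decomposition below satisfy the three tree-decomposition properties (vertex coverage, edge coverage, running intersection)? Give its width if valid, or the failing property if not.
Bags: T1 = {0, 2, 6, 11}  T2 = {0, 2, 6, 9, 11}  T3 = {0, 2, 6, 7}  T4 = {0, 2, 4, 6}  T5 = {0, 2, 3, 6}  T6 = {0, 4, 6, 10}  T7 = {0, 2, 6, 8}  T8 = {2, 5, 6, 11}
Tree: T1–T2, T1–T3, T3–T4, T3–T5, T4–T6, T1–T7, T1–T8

A tree decomposition must satisfy three properties: every vertex lies in some bag; for every edge, both endpoints lie together in some bag; and for every vertex, the bags containing it form a connected subtree. Here vertex 1 appears in no bag, so the decomposition is invalid.

No — vertex 1 appears in no bag.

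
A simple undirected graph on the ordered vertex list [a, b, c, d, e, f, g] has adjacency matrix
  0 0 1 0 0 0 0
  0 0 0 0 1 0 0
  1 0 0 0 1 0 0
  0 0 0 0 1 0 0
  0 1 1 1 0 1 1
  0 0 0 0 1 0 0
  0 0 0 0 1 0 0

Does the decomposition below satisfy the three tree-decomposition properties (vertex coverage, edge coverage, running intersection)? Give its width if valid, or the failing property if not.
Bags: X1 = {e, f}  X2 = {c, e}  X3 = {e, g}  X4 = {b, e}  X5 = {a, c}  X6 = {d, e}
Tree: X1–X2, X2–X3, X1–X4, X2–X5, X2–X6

Yes; width 1.

Checking the three conditions: (i) the bags cover all of {a, b, c, d, e, f, g}; (ii) for each edge, some bag contains both endpoints; (iii) the bags containing any fixed vertex form a subtree. All hold, so the decomposition is valid with width 2 − 1 = 1.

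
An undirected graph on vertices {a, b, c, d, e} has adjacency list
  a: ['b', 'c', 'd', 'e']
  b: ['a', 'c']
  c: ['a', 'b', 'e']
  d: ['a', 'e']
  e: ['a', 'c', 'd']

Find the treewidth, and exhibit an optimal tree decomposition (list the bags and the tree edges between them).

Every bag has size at most 3, so the width is 3 − 1 = 2 and tw(G) ≤ 2. On the other hand G contains the 3-clique {a, d, e}. A clique must lie in a single bag of any decomposition, so no decomposition can have width below 2. The upper and lower bounds meet at 2, so that is the treewidth.

Treewidth 2.
One optimal decomposition is:
Bags: B1 = {a, c, e}  B2 = {a, d, e}  B3 = {a, b, c}
Tree: B1–B2, B1–B3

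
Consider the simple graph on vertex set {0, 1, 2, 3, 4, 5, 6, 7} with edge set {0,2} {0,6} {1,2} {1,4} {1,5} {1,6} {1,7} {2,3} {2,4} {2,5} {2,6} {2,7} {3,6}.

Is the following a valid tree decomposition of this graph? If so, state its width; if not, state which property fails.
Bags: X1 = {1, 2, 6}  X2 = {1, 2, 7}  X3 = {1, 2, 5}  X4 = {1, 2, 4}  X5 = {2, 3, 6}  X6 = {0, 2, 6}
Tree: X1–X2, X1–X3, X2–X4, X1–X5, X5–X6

Yes; width 2.

Checking the three conditions: (i) the bags cover all of {0, 1, 2, 3, 4, 5, 6, 7}; (ii) for each edge, some bag contains both endpoints; (iii) the bags containing any fixed vertex form a subtree. All hold, so the decomposition is valid with width 3 − 1 = 2.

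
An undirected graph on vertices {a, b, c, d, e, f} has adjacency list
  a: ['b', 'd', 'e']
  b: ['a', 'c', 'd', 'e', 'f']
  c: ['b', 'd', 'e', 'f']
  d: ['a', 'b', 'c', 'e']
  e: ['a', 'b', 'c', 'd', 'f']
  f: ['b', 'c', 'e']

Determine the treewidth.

A width-3 tree decomposition is:
Bags: B1 = {b, c, d, e}  B2 = {b, c, e, f}  B3 = {a, b, d, e}
Tree: B1–B2, B1–B3
Each bag holds 4 vertices, so the decomposition has width 3, which upper-bounds the treewidth. On the other hand G contains the 4-clique {b, c, d, e}. A clique must lie in a single bag of any decomposition, so no decomposition can have width below 3. The upper and lower bounds meet at 3, so that is the treewidth.

3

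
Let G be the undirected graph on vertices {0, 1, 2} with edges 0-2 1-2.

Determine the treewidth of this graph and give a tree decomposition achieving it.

Treewidth 1.
One optimal decomposition is:
Bags: B1 = {1, 2}  B2 = {0, 2}
Tree: B1–B2

The largest bag has 2 vertices, giving width 1; this decomposition certifies tw(G) ≤ 1. G has an edge, so its treewidth is at least 1. Therefore the treewidth is 1.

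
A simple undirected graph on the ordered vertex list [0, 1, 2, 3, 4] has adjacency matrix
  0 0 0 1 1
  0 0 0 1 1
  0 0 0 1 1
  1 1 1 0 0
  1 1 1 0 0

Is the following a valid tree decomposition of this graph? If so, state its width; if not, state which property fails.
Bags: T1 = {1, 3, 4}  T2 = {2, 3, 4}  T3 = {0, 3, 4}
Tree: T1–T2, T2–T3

Yes; width 2.

Every vertex of G appears in some bag (union = {0, 1, 2, 3, 4}); every edge is covered by a bag; and for each vertex v the set of bags containing v is connected in the bag tree. The decomposition is therefore valid. The largest bag has 3 vertices, so the width is 2.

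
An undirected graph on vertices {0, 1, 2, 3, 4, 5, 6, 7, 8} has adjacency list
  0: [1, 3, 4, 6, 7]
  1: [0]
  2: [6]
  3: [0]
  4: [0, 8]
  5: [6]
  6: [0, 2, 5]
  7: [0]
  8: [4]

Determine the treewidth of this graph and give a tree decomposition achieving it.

Treewidth 1.
One optimal decomposition is:
Bags: B1 = {0, 6}  B2 = {0, 3}  B3 = {0, 7}  B4 = {2, 6}  B5 = {0, 4}  B6 = {5, 6}  B7 = {0, 1}  B8 = {4, 8}
Tree: B1–B2, B2–B3, B1–B4, B1–B5, B1–B6, B5–B7, B5–B8

Each bag holds 2 vertices, so the decomposition has width 1, which upper-bounds the treewidth. Any graph with an edge has treewidth ≥ 1, and G has the edge 6–0. Hence tw(G) = 1 exactly.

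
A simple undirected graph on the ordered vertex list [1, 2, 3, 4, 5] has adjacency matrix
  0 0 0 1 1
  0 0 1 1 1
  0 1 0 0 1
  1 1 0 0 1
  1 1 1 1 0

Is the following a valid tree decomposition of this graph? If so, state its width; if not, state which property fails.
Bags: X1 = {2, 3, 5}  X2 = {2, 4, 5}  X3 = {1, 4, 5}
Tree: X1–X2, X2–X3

Every vertex of G appears in some bag (union = {1, 2, 3, 4, 5}); every edge is covered by a bag; and for each vertex v the set of bags containing v is connected in the bag tree. The decomposition is therefore valid. The largest bag has 3 vertices, so the width is 2.

Yes; width 2.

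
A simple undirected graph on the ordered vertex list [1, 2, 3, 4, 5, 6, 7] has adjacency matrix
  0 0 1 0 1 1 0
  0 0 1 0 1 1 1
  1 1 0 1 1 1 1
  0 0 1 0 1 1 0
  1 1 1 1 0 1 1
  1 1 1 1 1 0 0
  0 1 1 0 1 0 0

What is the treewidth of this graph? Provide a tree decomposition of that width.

Treewidth 3.
One such decomposition:
Bags: B1 = {1, 3, 5, 6}  B2 = {2, 3, 5, 6}  B3 = {3, 4, 5, 6}  B4 = {2, 3, 5, 7}
Tree: B1–B2, B2–B3, B2–B4

The largest bag has 4 vertices, giving width 3; this decomposition certifies tw(G) ≤ 3. For the lower bound, the 4 vertices {1, 3, 5, 6} are pairwise adjacent, and any tree decomposition puts a clique entirely inside one bag — forcing width ≥ 3. The upper and lower bounds meet at 3, so that is the treewidth.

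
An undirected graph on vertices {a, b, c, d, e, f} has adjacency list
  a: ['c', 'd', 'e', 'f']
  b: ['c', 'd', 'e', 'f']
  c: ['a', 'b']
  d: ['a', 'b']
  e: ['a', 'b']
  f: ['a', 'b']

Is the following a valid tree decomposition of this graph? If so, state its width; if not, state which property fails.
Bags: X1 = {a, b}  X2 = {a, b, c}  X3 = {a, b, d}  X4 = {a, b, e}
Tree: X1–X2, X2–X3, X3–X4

A tree decomposition must satisfy three properties: every vertex lies in some bag; for every edge, both endpoints lie together in some bag; and for every vertex, the bags containing it form a connected subtree. Here vertex f appears in no bag, so the decomposition is invalid.

No — vertex f appears in no bag.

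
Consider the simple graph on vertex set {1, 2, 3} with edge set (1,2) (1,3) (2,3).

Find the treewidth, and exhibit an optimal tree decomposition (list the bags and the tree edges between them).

Treewidth 2.
Bags: B1 = {1, 2, 3}
Tree: (single bag)

With just one bag of size 3, the width is 3 − 1 = 2, so tw(G) ≤ 2. On the other hand G contains the 3-clique {1, 2, 3}. A clique must lie in a single bag of any decomposition, so no decomposition can have width below 2. The upper and lower bounds meet at 2, so that is the treewidth.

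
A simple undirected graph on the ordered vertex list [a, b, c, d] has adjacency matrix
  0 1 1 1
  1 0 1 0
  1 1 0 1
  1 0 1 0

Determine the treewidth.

2

A width-2 tree decomposition is:
Bags: B1 = {a, b, c}  B2 = {a, c, d}
Tree: B1–B2
Every bag has size at most 3, so the width is 3 − 1 = 2 and tw(G) ≤ 2. Conversely, {a, c, d} is a clique of size 3, and the vertices of any clique must share a bag in every tree decomposition; so some bag has ≥ 3 vertices and tw(G) ≥ 2. Therefore the treewidth is 2.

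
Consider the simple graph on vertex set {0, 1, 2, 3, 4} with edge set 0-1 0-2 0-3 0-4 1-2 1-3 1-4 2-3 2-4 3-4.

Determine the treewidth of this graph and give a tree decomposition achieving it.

A single bag containing all 5 vertices is trivially a valid decomposition of width 4. On the other hand G contains the 5-clique {0, 1, 2, 3, 4}. A clique must lie in a single bag of any decomposition, so no decomposition can have width below 4. Combining the bounds, tw(G) = 4.

Treewidth 4.
One such decomposition:
Bags: B1 = {0, 1, 2, 3, 4}
Tree: (single bag)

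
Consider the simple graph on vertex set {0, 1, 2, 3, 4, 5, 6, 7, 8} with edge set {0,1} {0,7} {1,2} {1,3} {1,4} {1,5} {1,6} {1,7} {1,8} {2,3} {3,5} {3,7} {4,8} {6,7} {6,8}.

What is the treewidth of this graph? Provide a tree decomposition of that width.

Treewidth 2.
Bags: B1 = {1, 3, 7}  B2 = {1, 2, 3}  B3 = {1, 6, 7}  B4 = {1, 6, 8}  B5 = {1, 4, 8}  B6 = {1, 3, 5}  B7 = {0, 1, 7}
Tree: B1–B2, B1–B3, B3–B4, B4–B5, B1–B6, B1–B7

Every bag has size at most 3, so the width is 3 − 1 = 2 and tw(G) ≤ 2. For the lower bound, the 3 vertices {0, 1, 7} are pairwise adjacent, and any tree decomposition puts a clique entirely inside one bag — forcing width ≥ 2. Therefore the treewidth is 2.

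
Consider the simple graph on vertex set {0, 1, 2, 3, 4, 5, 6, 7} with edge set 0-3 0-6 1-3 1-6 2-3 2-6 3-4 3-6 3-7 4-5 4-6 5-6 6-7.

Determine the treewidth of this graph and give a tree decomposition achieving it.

The largest bag has 3 vertices, giving width 2; this decomposition certifies tw(G) ≤ 2. Conversely, {0, 3, 6} is a clique of size 3, and the vertices of any clique must share a bag in every tree decomposition; so some bag has ≥ 3 vertices and tw(G) ≥ 2. Combining the bounds, tw(G) = 2.

Treewidth 2.
Bags: B1 = {3, 6, 7}  B2 = {0, 3, 6}  B3 = {1, 3, 6}  B4 = {3, 4, 6}  B5 = {2, 3, 6}  B6 = {4, 5, 6}
Tree: B1–B2, B2–B3, B3–B4, B2–B5, B4–B6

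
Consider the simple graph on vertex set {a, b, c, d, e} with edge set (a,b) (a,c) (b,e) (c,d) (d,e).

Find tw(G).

A width-2 tree decomposition is:
Bags: B1 = {c, d, e}  B2 = {a, c, e}  B3 = {a, b, e}
Tree: B1–B2, B2–B3
The largest bag has 3 vertices, giving width 2; this decomposition certifies tw(G) ≤ 2. Since e–d–c–a–b–e is a cycle in G, G is not acyclic. Forests are exactly the graphs of treewidth ≤ 1, so tw(G) ≥ 2. The upper and lower bounds meet at 2, so that is the treewidth.

2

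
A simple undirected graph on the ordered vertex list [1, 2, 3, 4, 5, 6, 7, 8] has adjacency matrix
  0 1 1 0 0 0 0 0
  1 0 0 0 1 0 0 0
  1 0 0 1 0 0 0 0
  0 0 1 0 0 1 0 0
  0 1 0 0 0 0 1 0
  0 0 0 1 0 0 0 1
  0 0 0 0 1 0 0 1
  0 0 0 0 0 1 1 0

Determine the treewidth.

2

A width-2 tree decomposition is:
Bags: B1 = {6, 7, 8}  B2 = {5, 6, 7}  B3 = {2, 5, 6}  B4 = {1, 2, 6}  B5 = {1, 3, 6}  B6 = {3, 4, 6}
Tree: B1–B2, B2–B3, B3–B4, B4–B5, B5–B6
The largest bag has 3 vertices, giving width 2; this decomposition certifies tw(G) ≤ 2. Since 6–8–7–5–2–1–3–4–6 is a cycle in G, G is not acyclic. Forests are exactly the graphs of treewidth ≤ 1, so tw(G) ≥ 2. Therefore the treewidth is 2.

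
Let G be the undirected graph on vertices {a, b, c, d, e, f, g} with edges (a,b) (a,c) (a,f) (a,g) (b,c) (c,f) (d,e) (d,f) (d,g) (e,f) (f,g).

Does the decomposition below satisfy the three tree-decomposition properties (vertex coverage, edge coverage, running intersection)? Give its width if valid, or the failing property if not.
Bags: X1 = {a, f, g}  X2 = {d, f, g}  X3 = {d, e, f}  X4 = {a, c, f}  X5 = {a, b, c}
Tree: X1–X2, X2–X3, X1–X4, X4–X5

Vertex coverage: the bags together contain {a, b, c, d, e, f, g}, the full vertex set. Edge coverage: each edge of G has both endpoints in at least one bag. Running intersection: for every vertex, the bags containing it form a connected subtree. All three properties hold, so this is a valid tree decomposition of width max|bag| − 1 = 2, and hence tw(G) ≤ 2.

Yes; width 2.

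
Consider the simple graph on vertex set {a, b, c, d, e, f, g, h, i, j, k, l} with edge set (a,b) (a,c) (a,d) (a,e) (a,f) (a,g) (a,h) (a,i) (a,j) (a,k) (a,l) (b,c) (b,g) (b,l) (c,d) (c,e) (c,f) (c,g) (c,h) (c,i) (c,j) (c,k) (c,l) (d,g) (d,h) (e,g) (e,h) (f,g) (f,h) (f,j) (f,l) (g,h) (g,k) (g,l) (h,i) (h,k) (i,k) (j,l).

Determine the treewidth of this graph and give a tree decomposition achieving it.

Each bag holds 5 vertices, so the decomposition has width 4, which upper-bounds the treewidth. Conversely, {a, c, d, g, h} is a clique of size 5, and the vertices of any clique must share a bag in every tree decomposition; so some bag has ≥ 5 vertices and tw(G) ≥ 4. Therefore the treewidth is 4.

Treewidth 4.
One optimal decomposition is:
Bags: B1 = {a, c, d, g, h}  B2 = {a, c, e, g, h}  B3 = {a, c, g, h, k}  B4 = {a, c, f, g, h}  B5 = {a, c, f, g, l}  B6 = {a, c, f, j, l}  B7 = {a, b, c, g, l}  B8 = {a, c, h, i, k}
Tree: B1–B2, B2–B3, B1–B4, B4–B5, B5–B6, B5–B7, B3–B8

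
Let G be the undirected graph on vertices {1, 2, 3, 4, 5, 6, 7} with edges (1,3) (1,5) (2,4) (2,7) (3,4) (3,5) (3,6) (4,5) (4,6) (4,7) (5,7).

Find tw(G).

2

A width-2 tree decomposition is:
Bags: B1 = {4, 5, 7}  B2 = {3, 4, 5}  B3 = {2, 4, 7}  B4 = {3, 4, 6}  B5 = {1, 3, 5}
Tree: B1–B2, B1–B3, B2–B4, B2–B5
Each bag holds 3 vertices, so the decomposition has width 2, which upper-bounds the treewidth. On the other hand G contains the 3-clique {1, 3, 5}. A clique must lie in a single bag of any decomposition, so no decomposition can have width below 2. The upper and lower bounds meet at 2, so that is the treewidth.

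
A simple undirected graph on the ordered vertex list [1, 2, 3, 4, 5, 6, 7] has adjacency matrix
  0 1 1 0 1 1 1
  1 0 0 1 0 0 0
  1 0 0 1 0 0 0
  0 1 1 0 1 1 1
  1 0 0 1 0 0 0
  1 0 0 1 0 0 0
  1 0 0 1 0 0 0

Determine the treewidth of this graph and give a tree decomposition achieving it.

Treewidth 2.
One optimal decomposition is:
Bags: B1 = {1, 2, 4}  B2 = {1, 3, 4}  B3 = {1, 4, 6}  B4 = {1, 4, 7}  B5 = {1, 4, 5}
Tree: B1–B2, B2–B3, B3–B4, B4–B5

Every bag has size at most 3, so the width is 3 − 1 = 2 and tw(G) ≤ 2. For the lower bound, G contains the cycle 4–2–1–3–4, so G is not a forest; only forests have treewidth ≤ 1, hence tw(G) ≥ 2. The upper and lower bounds meet at 2, so that is the treewidth.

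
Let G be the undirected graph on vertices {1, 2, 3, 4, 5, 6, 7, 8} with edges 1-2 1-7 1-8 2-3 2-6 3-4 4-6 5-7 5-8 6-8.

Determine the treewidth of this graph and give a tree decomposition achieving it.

The largest bag has 3 vertices, giving width 2; this decomposition certifies tw(G) ≤ 2. For the lower bound, G contains the cycle 3–4–6–2–3, so G is not a forest; only forests have treewidth ≤ 1, hence tw(G) ≥ 2. Therefore the treewidth is 2.

Treewidth 2.
One optimal decomposition is:
Bags: B1 = {2, 3, 4}  B2 = {2, 4, 6}  B3 = {1, 2, 6}  B4 = {1, 6, 8}  B5 = {1, 7, 8}  B6 = {5, 7, 8}
Tree: B1–B2, B2–B3, B3–B4, B4–B5, B5–B6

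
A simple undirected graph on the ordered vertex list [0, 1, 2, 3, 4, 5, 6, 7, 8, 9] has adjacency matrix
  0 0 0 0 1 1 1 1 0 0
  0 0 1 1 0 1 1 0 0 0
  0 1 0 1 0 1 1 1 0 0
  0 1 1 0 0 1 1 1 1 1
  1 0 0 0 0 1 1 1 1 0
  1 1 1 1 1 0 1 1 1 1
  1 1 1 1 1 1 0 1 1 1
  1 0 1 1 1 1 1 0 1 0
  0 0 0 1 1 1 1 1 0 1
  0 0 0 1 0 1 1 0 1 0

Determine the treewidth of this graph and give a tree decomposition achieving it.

Treewidth 4.
Bags: B1 = {2, 3, 5, 6, 7}  B2 = {3, 5, 6, 7, 8}  B3 = {1, 2, 3, 5, 6}  B4 = {4, 5, 6, 7, 8}  B5 = {0, 4, 5, 6, 7}  B6 = {3, 5, 6, 8, 9}
Tree: B1–B2, B1–B3, B2–B4, B4–B5, B2–B6

Each bag holds 5 vertices, so the decomposition has width 4, which upper-bounds the treewidth. For the lower bound, the 5 vertices {0, 4, 5, 6, 7} are pairwise adjacent, and any tree decomposition puts a clique entirely inside one bag — forcing width ≥ 4. Combining the bounds, tw(G) = 4.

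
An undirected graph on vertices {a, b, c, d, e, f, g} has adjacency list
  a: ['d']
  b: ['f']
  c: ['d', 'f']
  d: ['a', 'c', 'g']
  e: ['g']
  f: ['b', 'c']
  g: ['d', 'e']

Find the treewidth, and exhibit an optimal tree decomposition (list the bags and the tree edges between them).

Each bag holds 2 vertices, so the decomposition has width 1, which upper-bounds the treewidth. G has an edge, so its treewidth is at least 1. The upper and lower bounds meet at 1, so that is the treewidth.

Treewidth 1.
One such decomposition:
Bags: B1 = {a, d}  B2 = {c, d}  B3 = {d, g}  B4 = {c, f}  B5 = {e, g}  B6 = {b, f}
Tree: B1–B2, B2–B3, B2–B4, B3–B5, B4–B6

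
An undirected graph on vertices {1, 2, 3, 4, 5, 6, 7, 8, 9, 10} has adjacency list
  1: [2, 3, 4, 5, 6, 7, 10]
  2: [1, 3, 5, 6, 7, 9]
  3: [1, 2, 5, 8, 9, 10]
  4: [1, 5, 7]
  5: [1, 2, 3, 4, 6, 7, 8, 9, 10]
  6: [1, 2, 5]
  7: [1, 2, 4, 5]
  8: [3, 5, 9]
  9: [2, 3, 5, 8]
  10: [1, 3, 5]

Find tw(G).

A width-3 tree decomposition is:
Bags: B1 = {1, 2, 3, 5}  B2 = {2, 3, 5, 9}  B3 = {1, 2, 5, 6}  B4 = {3, 5, 8, 9}  B5 = {1, 2, 5, 7}  B6 = {1, 4, 5, 7}  B7 = {1, 3, 5, 10}
Tree: B1–B2, B1–B3, B2–B4, B3–B5, B5–B6, B1–B7
Every bag has size at most 4, so the width is 4 − 1 = 3 and tw(G) ≤ 3. For the lower bound, the 4 vertices {3, 5, 8, 9} are pairwise adjacent, and any tree decomposition puts a clique entirely inside one bag — forcing width ≥ 3. Combining the bounds, tw(G) = 3.

3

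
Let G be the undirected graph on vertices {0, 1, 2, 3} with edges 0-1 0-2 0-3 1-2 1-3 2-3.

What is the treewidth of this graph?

A width-3 tree decomposition is:
Bags: B1 = {0, 1, 2, 3}
Tree: (single bag)
With just one bag of size 4, the width is 4 − 1 = 3, so tw(G) ≤ 3. For the lower bound, the 4 vertices {0, 1, 2, 3} are pairwise adjacent, and any tree decomposition puts a clique entirely inside one bag — forcing width ≥ 3. Hence tw(G) = 3 exactly.

3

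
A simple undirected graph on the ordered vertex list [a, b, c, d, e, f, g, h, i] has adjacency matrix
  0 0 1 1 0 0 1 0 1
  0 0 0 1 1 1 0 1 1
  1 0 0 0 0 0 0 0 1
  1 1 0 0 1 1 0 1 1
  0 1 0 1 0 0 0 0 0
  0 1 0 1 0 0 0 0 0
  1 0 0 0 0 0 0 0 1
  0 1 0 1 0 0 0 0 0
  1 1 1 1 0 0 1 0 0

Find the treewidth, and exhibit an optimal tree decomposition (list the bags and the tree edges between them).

Treewidth 2.
One such decomposition:
Bags: B1 = {a, d, i}  B2 = {a, g, i}  B3 = {b, d, i}  B4 = {b, d, h}  B5 = {b, d, e}  B6 = {a, c, i}  B7 = {b, d, f}
Tree: B1–B2, B1–B3, B3–B4, B3–B5, B2–B6, B3–B7

Every bag has size at most 3, so the width is 3 − 1 = 2 and tw(G) ≤ 2. On the other hand G contains the 3-clique {a, d, i}. A clique must lie in a single bag of any decomposition, so no decomposition can have width below 2. Combining the bounds, tw(G) = 2.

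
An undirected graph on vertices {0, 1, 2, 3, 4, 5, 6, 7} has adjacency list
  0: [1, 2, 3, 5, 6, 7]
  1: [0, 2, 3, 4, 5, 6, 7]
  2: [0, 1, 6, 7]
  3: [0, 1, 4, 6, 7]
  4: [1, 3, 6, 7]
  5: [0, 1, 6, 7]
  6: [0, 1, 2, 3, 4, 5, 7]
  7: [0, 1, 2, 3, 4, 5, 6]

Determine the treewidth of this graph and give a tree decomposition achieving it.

The largest bag has 5 vertices, giving width 4; this decomposition certifies tw(G) ≤ 4. On the other hand G contains the 5-clique {0, 1, 2, 6, 7}. A clique must lie in a single bag of any decomposition, so no decomposition can have width below 4. The upper and lower bounds meet at 4, so that is the treewidth.

Treewidth 4.
Bags: B1 = {0, 1, 2, 6, 7}  B2 = {0, 1, 5, 6, 7}  B3 = {0, 1, 3, 6, 7}  B4 = {1, 3, 4, 6, 7}
Tree: B1–B2, B2–B3, B3–B4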